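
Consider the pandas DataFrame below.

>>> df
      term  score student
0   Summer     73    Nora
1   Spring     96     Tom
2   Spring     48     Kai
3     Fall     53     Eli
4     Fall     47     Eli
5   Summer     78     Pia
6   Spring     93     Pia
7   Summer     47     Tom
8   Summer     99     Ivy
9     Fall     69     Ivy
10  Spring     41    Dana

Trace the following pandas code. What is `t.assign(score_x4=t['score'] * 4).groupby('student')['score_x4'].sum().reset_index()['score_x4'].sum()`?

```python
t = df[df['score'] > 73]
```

1464

filter rows where score > 73:
     term  score student
1  Spring     96     Tom
5  Summer     78     Pia
6  Spring     93     Pia
8  Summer     99     Ivy
add column score_x4 = t['score'] * 4:
     term  score student  score_x4
1  Spring     96     Tom       384
5  Summer     78     Pia       312
6  Spring     93     Pia       372
8  Summer     99     Ivy       396
group by student, sum of score_x4:
student
Ivy    396
Pia    684
Tom    384
Name: score_x4, dtype: int64
reset_index():
  student  score_x4
0     Ivy       396
1     Pia       684
2     Tom       384
Hence 1464.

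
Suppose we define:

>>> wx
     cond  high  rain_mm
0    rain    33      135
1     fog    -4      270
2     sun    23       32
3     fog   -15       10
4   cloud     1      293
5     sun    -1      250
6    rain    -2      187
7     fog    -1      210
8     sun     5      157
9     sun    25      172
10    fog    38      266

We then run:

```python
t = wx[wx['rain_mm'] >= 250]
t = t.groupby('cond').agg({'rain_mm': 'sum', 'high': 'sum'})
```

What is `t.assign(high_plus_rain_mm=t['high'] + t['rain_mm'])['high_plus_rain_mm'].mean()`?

filter rows where rain_mm >= 250:
     cond  high  rain_mm
1     fog    -4      270
4   cloud     1      293
5     sun    -1      250
10    fog    38      266
group by cond: sum(rain_mm), sum(high):
       rain_mm  high
cond                
cloud      293     1
fog        536    34
sun        250    -1
add column high_plus_rain_mm = t['high'] + t['rain_mm']:
       rain_mm  high  high_plus_rain_mm
cond                                   
cloud      293     1                294
fog        536    34                570
sun        250    -1                249
Then the mean of column 'high_plus_rain_mm': 371.0

371.0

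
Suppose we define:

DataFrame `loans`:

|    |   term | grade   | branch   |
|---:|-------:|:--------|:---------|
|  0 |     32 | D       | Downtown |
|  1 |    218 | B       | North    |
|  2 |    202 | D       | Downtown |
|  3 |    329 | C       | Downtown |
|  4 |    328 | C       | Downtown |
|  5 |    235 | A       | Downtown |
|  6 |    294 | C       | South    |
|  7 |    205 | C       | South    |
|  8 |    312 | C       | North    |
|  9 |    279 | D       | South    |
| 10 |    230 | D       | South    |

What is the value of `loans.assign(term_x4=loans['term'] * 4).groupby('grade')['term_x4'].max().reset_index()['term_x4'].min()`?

add column term_x4 = loans['term'] * 4:
    term grade    branch  term_x4
0     32     D  Downtown      128
1    218     B     North      872
2    202     D  Downtown      808
3    329     C  Downtown     1316
4    328     C  Downtown     1312
5    235     A  Downtown      940
6    294     C     South     1176
7    205     C     South      820
8    312     C     North     1248
9    279     D     South     1116
10   230     D     South      920
group by grade, max of term_x4:
grade
A     940
B     872
C    1316
D    1116
Name: term_x4, dtype: int64
reset_index():
  grade  term_x4
0     A      940
1     B      872
2     C     1316
3     D     1116
Finally, min of column 'term_x4' = 872.

872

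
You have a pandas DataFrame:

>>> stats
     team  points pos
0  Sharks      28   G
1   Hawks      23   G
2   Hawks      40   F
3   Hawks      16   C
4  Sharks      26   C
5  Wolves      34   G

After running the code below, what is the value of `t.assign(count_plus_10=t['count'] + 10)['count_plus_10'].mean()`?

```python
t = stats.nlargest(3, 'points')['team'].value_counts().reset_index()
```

11.0

take 3 rows with largest points:
     team  points pos
2   Hawks      40   F
5  Wolves      34   G
0  Sharks      28   G
value_counts of team:
team
Hawks     1
Wolves    1
Sharks    1
Name: count, dtype: int64
reset_index():
     team  count
0   Hawks      1
1  Wolves      1
2  Sharks      1
add column count_plus_10 = t['count'] + 10:
     team  count  count_plus_10
0   Hawks      1             11
1  Wolves      1             11
2  Sharks      1             11
Taking the mean of column 'count_plus_10' gives 11.0.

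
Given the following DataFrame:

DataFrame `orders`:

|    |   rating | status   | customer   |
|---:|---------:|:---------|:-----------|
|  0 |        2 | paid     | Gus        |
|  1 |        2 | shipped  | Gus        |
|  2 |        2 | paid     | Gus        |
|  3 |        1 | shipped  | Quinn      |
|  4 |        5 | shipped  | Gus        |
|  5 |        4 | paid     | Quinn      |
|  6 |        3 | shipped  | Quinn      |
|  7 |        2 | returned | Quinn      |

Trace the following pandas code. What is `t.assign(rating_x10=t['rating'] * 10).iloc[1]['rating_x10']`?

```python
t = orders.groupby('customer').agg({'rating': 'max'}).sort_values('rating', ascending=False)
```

group by customer, max of rating:
          rating
customer        
Gus            5
Quinn          4
sort by rating descending:
          rating
customer        
Gus            5
Quinn          4
add column rating_x10 = t['rating'] * 10:
          rating  rating_x10
customer                    
Gus            5          50
Quinn          4          40
Taking the value at position 1, column 'rating_x10' gives 40.

40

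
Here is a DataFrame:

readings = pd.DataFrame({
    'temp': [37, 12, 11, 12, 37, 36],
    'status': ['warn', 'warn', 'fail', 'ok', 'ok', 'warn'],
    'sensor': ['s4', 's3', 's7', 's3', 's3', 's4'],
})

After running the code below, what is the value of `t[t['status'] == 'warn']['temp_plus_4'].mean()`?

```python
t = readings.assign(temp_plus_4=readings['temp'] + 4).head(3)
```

add column temp_plus_4 = readings['temp'] + 4:
   temp status sensor  temp_plus_4
0    37   warn     s4           41
1    12   warn     s3           16
2    11   fail     s7           15
3    12     ok     s3           16
4    37     ok     s3           41
5    36   warn     s4           40
take first 3 rows:
   temp status sensor  temp_plus_4
0    37   warn     s4           41
1    12   warn     s3           16
2    11   fail     s7           15
filter rows where status == 'warn':
   temp status sensor  temp_plus_4
0    37   warn     s4           41
1    12   warn     s3           16
The mean of column 'temp_plus_4' is 28.5.

28.5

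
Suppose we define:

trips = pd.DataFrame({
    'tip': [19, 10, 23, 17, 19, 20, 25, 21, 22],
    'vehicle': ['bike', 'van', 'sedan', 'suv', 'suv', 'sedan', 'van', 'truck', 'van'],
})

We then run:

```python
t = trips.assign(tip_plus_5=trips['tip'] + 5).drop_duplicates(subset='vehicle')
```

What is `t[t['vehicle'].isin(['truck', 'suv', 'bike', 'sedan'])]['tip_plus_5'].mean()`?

25.0

add column tip_plus_5 = trips['tip'] + 5:
   tip vehicle  tip_plus_5
0   19    bike          24
1   10     van          15
2   23   sedan          28
3   17     suv          22
4   19     suv          24
5   20   sedan          25
6   25     van          30
7   21   truck          26
8   22     van          27
drop duplicate vehicle (keep=first):
   tip vehicle  tip_plus_5
0   19    bike          24
1   10     van          15
2   23   sedan          28
3   17     suv          22
7   21   truck          26
filter rows where vehicle in ['truck', 'suv', 'bike', 'sedan']:
   tip vehicle  tip_plus_5
0   19    bike          24
2   23   sedan          28
3   17     suv          22
7   21   truck          26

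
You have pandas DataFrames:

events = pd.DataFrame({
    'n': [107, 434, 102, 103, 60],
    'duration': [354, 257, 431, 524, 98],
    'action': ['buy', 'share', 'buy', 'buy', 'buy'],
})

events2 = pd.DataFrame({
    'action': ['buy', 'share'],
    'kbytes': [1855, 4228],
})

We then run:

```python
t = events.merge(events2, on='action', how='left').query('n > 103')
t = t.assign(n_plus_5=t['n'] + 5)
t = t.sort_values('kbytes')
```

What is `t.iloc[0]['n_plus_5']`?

112

merge on 'action' (how='left') → 5 rows:
     n  duration action  kbytes
0  107       354    buy    1855
1  434       257  share    4228
2  102       431    buy    1855
3  103       524    buy    1855
4   60        98    buy    1855
filter rows where n > 103:
     n  duration action  kbytes
0  107       354    buy    1855
1  434       257  share    4228
add column n_plus_5 = t['n'] + 5:
     n  duration action  kbytes  n_plus_5
0  107       354    buy    1855       112
1  434       257  share    4228       439
sort by kbytes:
     n  duration action  kbytes  n_plus_5
0  107       354    buy    1855       112
1  434       257  share    4228       439
Taking the value at position 0, column 'n_plus_5' gives 112.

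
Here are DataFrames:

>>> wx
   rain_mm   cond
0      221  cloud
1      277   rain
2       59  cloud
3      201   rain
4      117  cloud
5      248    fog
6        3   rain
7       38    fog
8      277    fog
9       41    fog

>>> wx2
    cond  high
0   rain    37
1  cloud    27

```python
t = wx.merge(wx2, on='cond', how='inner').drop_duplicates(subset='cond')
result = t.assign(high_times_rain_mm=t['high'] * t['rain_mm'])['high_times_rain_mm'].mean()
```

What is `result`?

merge on 'cond' (how='inner') → 6 rows:
   rain_mm   cond  high
0      221  cloud    27
1      277   rain    37
2       59  cloud    27
3      201   rain    37
4      117  cloud    27
5        3   rain    37
drop duplicate cond (keep=first):
   rain_mm   cond  high
0      221  cloud    27
1      277   rain    37
add column high_times_rain_mm = t['high'] * t['rain_mm']:
   rain_mm   cond  high  high_times_rain_mm
0      221  cloud    27                5967
1      277   rain    37               10249
mean of column 'high_times_rain_mm' → 8108.0

8108.0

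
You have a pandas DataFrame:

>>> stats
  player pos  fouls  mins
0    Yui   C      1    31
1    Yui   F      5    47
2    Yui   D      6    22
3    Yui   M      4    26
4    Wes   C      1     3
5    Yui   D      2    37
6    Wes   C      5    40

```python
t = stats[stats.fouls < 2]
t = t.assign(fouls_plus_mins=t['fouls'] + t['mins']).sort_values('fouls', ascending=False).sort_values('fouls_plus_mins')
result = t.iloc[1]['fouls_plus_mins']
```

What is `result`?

filter rows where fouls < 2:
  player pos  fouls  mins
0    Yui   C      1    31
4    Wes   C      1     3
add column fouls_plus_mins = t['fouls'] + t['mins']:
  player pos  fouls  mins  fouls_plus_mins
0    Yui   C      1    31               32
4    Wes   C      1     3                4
sort by fouls descending:
  player pos  fouls  mins  fouls_plus_mins
0    Yui   C      1    31               32
4    Wes   C      1     3                4
sort by fouls_plus_mins:
  player pos  fouls  mins  fouls_plus_mins
4    Wes   C      1     3                4
0    Yui   C      1    31               32
The value at position 1, column 'fouls_plus_mins' is 32.

32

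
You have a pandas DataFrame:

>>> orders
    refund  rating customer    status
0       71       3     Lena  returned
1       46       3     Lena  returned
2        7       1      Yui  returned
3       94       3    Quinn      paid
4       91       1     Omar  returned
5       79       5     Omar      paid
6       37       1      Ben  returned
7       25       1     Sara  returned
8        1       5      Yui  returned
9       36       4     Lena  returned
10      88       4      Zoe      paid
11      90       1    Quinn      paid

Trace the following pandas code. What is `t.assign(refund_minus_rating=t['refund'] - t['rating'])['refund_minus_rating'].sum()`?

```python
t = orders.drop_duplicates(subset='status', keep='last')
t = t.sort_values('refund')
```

drop duplicate status (keep=last):
    refund  rating customer    status
9       36       4     Lena  returned
11      90       1    Quinn      paid
sort by refund:
    refund  rating customer    status
9       36       4     Lena  returned
11      90       1    Quinn      paid
add column refund_minus_rating = t['refund'] - t['rating']:
    refund  rating customer    status  refund_minus_rating
9       36       4     Lena  returned                   32
11      90       1    Quinn      paid                   89

121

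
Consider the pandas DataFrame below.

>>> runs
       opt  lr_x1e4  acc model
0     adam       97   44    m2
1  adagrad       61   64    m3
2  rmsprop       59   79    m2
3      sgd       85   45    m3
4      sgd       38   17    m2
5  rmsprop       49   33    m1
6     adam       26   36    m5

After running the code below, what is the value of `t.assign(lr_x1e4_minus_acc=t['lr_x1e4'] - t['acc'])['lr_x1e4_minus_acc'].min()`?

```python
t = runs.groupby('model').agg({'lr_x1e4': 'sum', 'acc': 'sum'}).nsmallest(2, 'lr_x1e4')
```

-10

group by model: sum(lr_x1e4), sum(acc):
       lr_x1e4  acc
model              
m1          49   33
m2         194  140
m3         146  109
m5          26   36
take 2 rows with smallest lr_x1e4:
       lr_x1e4  acc
model              
m5          26   36
m1          49   33
add column lr_x1e4_minus_acc = t['lr_x1e4'] - t['acc']:
       lr_x1e4  acc  lr_x1e4_minus_acc
model                                 
m5          26   36                -10
m1          49   33                 16
So min() = -10.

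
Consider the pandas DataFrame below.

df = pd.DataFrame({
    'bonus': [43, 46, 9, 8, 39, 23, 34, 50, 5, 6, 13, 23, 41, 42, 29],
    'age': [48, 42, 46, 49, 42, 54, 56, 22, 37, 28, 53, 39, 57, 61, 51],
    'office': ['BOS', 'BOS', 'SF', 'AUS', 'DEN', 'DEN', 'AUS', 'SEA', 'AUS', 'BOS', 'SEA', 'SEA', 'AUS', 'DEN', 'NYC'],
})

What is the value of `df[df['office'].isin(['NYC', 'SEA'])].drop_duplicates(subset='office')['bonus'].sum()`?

filter rows where office in ['NYC', 'SEA']:
    bonus  age office
7      50   22    SEA
10     13   53    SEA
11     23   39    SEA
14     29   51    NYC
drop duplicate office (keep=first):
    bonus  age office
7      50   22    SEA
14     29   51    NYC

79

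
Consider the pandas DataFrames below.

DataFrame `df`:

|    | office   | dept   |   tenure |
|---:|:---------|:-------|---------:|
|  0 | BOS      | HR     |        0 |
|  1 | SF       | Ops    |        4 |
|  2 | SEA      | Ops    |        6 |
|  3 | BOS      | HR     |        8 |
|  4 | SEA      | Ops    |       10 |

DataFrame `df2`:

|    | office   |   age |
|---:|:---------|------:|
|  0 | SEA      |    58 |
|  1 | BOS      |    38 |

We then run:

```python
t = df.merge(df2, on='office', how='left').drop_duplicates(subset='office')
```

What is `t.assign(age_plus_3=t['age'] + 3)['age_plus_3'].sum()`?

merge on 'office' (how='left') → 5 rows:
  office dept  tenure   age
0    BOS   HR       0  38.0
1     SF  Ops       4   NaN
2    SEA  Ops       6  58.0
3    BOS   HR       8  38.0
4    SEA  Ops      10  58.0
drop duplicate office (keep=first):
  office dept  tenure   age
0    BOS   HR       0  38.0
1     SF  Ops       4   NaN
2    SEA  Ops       6  58.0
add column age_plus_3 = t['age'] + 3:
  office dept  tenure   age  age_plus_3
0    BOS   HR       0  38.0        41.0
1     SF  Ops       4   NaN         NaN
2    SEA  Ops       6  58.0        61.0
Finally, sum of column 'age_plus_3' = 102.0.

102.0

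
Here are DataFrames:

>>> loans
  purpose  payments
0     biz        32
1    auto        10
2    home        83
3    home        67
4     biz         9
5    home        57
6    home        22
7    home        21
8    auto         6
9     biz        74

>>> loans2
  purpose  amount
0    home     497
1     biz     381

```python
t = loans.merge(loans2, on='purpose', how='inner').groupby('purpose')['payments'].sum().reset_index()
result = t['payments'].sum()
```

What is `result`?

365

merge on 'purpose' (how='inner') → 8 rows:
  purpose  payments  amount
0     biz        32     381
1    home        83     497
2    home        67     497
3     biz         9     381
4    home        57     497
5    home        22     497
6    home        21     497
7     biz        74     381
group by purpose, sum of payments:
purpose
biz     115
home    250
Name: payments, dtype: int64
reset_index():
  purpose  payments
0     biz       115
1    home       250
Finally, sum of column 'payments' = 365.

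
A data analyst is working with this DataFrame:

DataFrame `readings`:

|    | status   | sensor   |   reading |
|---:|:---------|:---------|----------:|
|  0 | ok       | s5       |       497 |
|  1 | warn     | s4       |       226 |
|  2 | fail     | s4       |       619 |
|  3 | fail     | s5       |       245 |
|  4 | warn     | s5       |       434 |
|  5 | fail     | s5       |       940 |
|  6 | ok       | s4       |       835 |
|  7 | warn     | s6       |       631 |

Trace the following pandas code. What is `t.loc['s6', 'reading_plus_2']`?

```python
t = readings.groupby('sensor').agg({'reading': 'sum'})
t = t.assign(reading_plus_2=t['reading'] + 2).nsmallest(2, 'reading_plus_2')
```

group by sensor, sum of reading:
        reading
sensor         
s4         1680
s5         2116
s6          631
add column reading_plus_2 = t['reading'] + 2:
        reading  reading_plus_2
sensor                         
s4         1680            1682
s5         2116            2118
s6          631             633
take 2 rows with smallest reading_plus_2:
        reading  reading_plus_2
sensor                         
s6          631             633
s4         1680            1682

633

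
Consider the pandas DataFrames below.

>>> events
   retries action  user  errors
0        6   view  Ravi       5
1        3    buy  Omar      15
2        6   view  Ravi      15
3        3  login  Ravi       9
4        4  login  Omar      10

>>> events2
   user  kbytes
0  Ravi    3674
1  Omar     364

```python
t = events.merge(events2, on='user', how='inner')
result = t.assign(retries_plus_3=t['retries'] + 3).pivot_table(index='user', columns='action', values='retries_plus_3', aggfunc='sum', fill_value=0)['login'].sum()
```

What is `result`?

merge on 'user' (how='inner') → 5 rows:
   retries action  user  errors  kbytes
0        6   view  Ravi       5    3674
1        3    buy  Omar      15     364
2        6   view  Ravi      15    3674
3        3  login  Ravi       9    3674
4        4  login  Omar      10     364
add column retries_plus_3 = t['retries'] + 3:
   retries action  user  errors  kbytes  retries_plus_3
0        6   view  Ravi       5    3674               9
1        3    buy  Omar      15     364               6
2        6   view  Ravi      15    3674               9
3        3  login  Ravi       9    3674               6
4        4  login  Omar      10     364               7
pivot: rows=user, cols=action, sum(retries_plus_3):
action  buy  login  view
user                    
Omar      6      7     0
Ravi      0      6    18

13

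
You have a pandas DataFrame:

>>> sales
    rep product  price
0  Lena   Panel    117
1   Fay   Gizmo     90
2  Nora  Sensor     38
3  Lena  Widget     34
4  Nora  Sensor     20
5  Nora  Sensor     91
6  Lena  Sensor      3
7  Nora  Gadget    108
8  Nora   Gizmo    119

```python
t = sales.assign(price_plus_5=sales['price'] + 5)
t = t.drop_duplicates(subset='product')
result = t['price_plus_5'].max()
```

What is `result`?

add column price_plus_5 = sales['price'] + 5:
    rep product  price  price_plus_5
0  Lena   Panel    117           122
1   Fay   Gizmo     90            95
2  Nora  Sensor     38            43
3  Lena  Widget     34            39
4  Nora  Sensor     20            25
5  Nora  Sensor     91            96
6  Lena  Sensor      3             8
7  Nora  Gadget    108           113
8  Nora   Gizmo    119           124
drop duplicate product (keep=first):
    rep product  price  price_plus_5
0  Lena   Panel    117           122
1   Fay   Gizmo     90            95
2  Nora  Sensor     38            43
3  Lena  Widget     34            39
7  Nora  Gadget    108           113
max of column 'price_plus_5' → 122

122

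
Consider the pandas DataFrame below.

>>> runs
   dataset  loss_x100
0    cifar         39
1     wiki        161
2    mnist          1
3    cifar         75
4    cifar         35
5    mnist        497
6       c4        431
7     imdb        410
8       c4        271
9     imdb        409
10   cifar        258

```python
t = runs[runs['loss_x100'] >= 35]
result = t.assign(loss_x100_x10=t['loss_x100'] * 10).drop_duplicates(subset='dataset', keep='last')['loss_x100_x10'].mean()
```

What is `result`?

3192.0

filter rows where loss_x100 >= 35:
   dataset  loss_x100
0    cifar         39
1     wiki        161
3    cifar         75
4    cifar         35
5    mnist        497
6       c4        431
7     imdb        410
8       c4        271
9     imdb        409
10   cifar        258
add column loss_x100_x10 = t['loss_x100'] * 10:
   dataset  loss_x100  loss_x100_x10
0    cifar         39            390
1     wiki        161           1610
3    cifar         75            750
4    cifar         35            350
5    mnist        497           4970
6       c4        431           4310
7     imdb        410           4100
8       c4        271           2710
9     imdb        409           4090
10   cifar        258           2580
drop duplicate dataset (keep=last):
   dataset  loss_x100  loss_x100_x10
1     wiki        161           1610
5    mnist        497           4970
8       c4        271           2710
9     imdb        409           4090
10   cifar        258           2580
Reading off the mean of column 'loss_x100_x10', we get 3192.0.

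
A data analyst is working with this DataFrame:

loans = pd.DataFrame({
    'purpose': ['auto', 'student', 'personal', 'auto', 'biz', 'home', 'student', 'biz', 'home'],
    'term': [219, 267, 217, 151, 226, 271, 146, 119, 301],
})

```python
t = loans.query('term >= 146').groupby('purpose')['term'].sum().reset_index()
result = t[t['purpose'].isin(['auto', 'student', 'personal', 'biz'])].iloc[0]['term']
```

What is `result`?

370

filter rows where term >= 146:
    purpose  term
0      auto   219
1   student   267
2  personal   217
3      auto   151
4       biz   226
5      home   271
6   student   146
8      home   301
group by purpose, sum of term:
purpose
auto        370
biz         226
home        572
personal    217
student     413
Name: term, dtype: int64
reset_index():
    purpose  term
0      auto   370
1       biz   226
2      home   572
3  personal   217
4   student   413
filter rows where purpose in ['auto', 'student', 'personal', 'biz']:
    purpose  term
0      auto   370
1       biz   226
3  personal   217
4   student   413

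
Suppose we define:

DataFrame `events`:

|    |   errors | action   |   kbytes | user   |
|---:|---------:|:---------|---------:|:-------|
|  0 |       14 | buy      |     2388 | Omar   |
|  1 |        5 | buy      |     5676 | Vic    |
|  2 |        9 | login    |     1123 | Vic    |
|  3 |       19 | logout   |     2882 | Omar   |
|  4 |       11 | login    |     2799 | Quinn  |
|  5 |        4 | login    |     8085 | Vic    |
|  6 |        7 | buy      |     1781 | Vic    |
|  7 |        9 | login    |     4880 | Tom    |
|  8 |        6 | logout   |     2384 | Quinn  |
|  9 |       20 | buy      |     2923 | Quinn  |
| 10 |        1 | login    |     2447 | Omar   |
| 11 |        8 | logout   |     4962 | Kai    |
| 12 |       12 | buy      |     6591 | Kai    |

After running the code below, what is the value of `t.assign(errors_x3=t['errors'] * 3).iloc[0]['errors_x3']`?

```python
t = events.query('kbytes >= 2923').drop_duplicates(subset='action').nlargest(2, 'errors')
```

filter rows where kbytes >= 2923:
    errors  action  kbytes   user
1        5     buy    5676    Vic
5        4   login    8085    Vic
7        9   login    4880    Tom
9       20     buy    2923  Quinn
11       8  logout    4962    Kai
12      12     buy    6591    Kai
drop duplicate action (keep=first):
    errors  action  kbytes user
1        5     buy    5676  Vic
5        4   login    8085  Vic
11       8  logout    4962  Kai
take 2 rows with largest errors:
    errors  action  kbytes user
11       8  logout    4962  Kai
1        5     buy    5676  Vic
add column errors_x3 = t['errors'] * 3:
    errors  action  kbytes user  errors_x3
11       8  logout    4962  Kai         24
1        5     buy    5676  Vic         15
Hence 24.

24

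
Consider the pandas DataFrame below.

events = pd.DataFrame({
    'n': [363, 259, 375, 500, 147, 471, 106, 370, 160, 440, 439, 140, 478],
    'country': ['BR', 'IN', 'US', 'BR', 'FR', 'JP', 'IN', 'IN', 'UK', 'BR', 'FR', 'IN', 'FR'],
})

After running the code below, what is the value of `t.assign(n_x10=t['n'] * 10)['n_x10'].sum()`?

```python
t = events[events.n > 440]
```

14490

filter rows where n > 440:
      n country
3   500      BR
5   471      JP
12  478      FR
add column n_x10 = t['n'] * 10:
      n country  n_x10
3   500      BR   5000
5   471      JP   4710
12  478      FR   4780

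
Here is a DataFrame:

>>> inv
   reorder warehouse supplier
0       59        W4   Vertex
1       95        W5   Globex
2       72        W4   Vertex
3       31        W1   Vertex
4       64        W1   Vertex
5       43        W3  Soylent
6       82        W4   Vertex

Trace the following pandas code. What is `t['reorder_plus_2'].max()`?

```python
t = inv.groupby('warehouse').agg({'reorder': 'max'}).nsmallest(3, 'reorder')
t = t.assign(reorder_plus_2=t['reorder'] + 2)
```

group by warehouse, max of reorder:
           reorder
warehouse         
W1              64
W3              43
W4              82
W5              95
take 3 rows with smallest reorder:
           reorder
warehouse         
W3              43
W1              64
W4              82
add column reorder_plus_2 = t['reorder'] + 2:
           reorder  reorder_plus_2
warehouse                         
W3              43              45
W1              64              66
W4              82              84
So max() = 84.

84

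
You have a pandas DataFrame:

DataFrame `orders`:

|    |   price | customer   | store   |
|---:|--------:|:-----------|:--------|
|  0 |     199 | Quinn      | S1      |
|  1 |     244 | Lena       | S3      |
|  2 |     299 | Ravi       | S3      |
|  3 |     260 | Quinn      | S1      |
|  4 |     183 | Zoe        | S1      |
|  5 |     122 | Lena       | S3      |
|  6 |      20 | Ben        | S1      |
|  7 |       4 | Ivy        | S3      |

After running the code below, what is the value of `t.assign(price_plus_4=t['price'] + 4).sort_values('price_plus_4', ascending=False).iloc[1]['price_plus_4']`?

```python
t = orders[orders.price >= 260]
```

264

filter rows where price >= 260:
   price customer store
2    299     Ravi    S3
3    260    Quinn    S1
add column price_plus_4 = t['price'] + 4:
   price customer store  price_plus_4
2    299     Ravi    S3           303
3    260    Quinn    S1           264
sort by price_plus_4 descending:
   price customer store  price_plus_4
2    299     Ravi    S3           303
3    260    Quinn    S1           264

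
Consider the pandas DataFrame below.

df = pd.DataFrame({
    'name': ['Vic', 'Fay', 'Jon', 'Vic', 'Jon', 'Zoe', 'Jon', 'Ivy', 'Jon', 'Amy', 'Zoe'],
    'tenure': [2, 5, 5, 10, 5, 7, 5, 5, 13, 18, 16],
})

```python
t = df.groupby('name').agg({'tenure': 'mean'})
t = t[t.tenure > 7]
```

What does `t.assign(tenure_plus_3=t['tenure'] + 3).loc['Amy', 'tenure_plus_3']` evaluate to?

21.0

group by name, mean of tenure:
      tenure
name        
Amy     18.0
Fay      5.0
Ivy      5.0
Jon      7.0
Vic      6.0
Zoe     11.5
filter rows where tenure > 7:
      tenure
name        
Amy     18.0
Zoe     11.5
add column tenure_plus_3 = t['tenure'] + 3:
      tenure  tenure_plus_3
name                       
Amy     18.0           21.0
Zoe     11.5           14.5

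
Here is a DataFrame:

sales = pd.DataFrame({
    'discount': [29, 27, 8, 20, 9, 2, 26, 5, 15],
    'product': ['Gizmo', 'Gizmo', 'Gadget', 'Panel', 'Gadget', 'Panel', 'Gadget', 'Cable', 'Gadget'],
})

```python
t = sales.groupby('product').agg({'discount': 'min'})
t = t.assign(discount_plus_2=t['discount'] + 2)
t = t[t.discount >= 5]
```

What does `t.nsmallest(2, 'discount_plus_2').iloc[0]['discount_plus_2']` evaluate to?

group by product, min of discount:
         discount
product          
Cable           5
Gadget          8
Gizmo          27
Panel           2
add column discount_plus_2 = t['discount'] + 2:
         discount  discount_plus_2
product                           
Cable           5                7
Gadget          8               10
Gizmo          27               29
Panel           2                4
filter rows where discount >= 5:
         discount  discount_plus_2
product                           
Cable           5                7
Gadget          8               10
Gizmo          27               29
take 2 rows with smallest discount_plus_2:
         discount  discount_plus_2
product                           
Cable           5                7
Gadget          8               10

7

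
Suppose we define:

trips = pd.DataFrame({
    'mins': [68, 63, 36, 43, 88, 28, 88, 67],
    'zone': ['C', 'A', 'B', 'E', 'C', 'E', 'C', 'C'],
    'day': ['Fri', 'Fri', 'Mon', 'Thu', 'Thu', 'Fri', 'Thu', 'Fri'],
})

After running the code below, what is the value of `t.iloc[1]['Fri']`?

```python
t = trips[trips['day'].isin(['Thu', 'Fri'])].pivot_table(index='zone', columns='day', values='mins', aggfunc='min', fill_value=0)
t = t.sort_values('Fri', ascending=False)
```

63

filter rows where day in ['Thu', 'Fri']:
   mins zone  day
0    68    C  Fri
1    63    A  Fri
3    43    E  Thu
4    88    C  Thu
5    28    E  Fri
6    88    C  Thu
7    67    C  Fri
pivot: rows=zone, cols=day, min(mins):
day   Fri  Thu
zone          
A      63    0
C      67   88
E      28   43
sort by Fri descending:
day   Fri  Thu
zone          
C      67   88
A      63    0
E      28   43
Then the value at position 1, column 'Fri': 63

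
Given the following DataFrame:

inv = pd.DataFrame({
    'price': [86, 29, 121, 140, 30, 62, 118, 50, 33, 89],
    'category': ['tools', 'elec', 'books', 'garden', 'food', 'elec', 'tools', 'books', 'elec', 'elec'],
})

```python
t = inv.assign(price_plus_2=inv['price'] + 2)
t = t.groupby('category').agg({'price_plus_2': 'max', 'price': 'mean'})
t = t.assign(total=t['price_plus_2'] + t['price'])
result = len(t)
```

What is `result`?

5

add column price_plus_2 = inv['price'] + 2:
   price category  price_plus_2
0     86    tools            88
1     29     elec            31
2    121    books           123
3    140   garden           142
4     30     food            32
5     62     elec            64
6    118    tools           120
7     50    books            52
8     33     elec            35
9     89     elec            91
group by category: max(price_plus_2), mean(price):
          price_plus_2   price
category                      
books              123   85.50
elec                91   53.25
food                32   30.00
garden             142  140.00
tools              120  102.00
add column total = t['price_plus_2'] + t['price']:
          price_plus_2   price   total
category                              
books              123   85.50  208.50
elec                91   53.25  144.25
food                32   30.00   62.00
garden             142  140.00  282.00
tools              120  102.00  222.00
Finally, number of rows = 5.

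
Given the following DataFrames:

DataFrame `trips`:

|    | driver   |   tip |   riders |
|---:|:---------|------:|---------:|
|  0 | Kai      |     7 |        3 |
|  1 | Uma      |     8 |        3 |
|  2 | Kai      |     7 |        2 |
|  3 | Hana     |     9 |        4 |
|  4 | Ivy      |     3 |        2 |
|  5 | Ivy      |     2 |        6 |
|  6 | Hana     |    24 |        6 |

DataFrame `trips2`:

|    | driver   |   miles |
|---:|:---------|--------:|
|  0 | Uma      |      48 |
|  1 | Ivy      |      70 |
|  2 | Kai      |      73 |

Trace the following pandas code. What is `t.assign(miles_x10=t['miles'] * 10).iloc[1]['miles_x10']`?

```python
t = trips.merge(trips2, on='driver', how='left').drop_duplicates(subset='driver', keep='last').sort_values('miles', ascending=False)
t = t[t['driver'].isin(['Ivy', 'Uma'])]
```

480.0

merge on 'driver' (how='left') → 7 rows:
  driver  tip  riders  miles
0    Kai    7       3   73.0
1    Uma    8       3   48.0
2    Kai    7       2   73.0
3   Hana    9       4    NaN
4    Ivy    3       2   70.0
5    Ivy    2       6   70.0
6   Hana   24       6    NaN
drop duplicate driver (keep=last):
  driver  tip  riders  miles
1    Uma    8       3   48.0
2    Kai    7       2   73.0
5    Ivy    2       6   70.0
6   Hana   24       6    NaN
sort by miles descending:
  driver  tip  riders  miles
2    Kai    7       2   73.0
5    Ivy    2       6   70.0
1    Uma    8       3   48.0
6   Hana   24       6    NaN
filter rows where driver in ['Ivy', 'Uma']:
  driver  tip  riders  miles
5    Ivy    2       6   70.0
1    Uma    8       3   48.0
add column miles_x10 = t['miles'] * 10:
  driver  tip  riders  miles  miles_x10
5    Ivy    2       6   70.0      700.0
1    Uma    8       3   48.0      480.0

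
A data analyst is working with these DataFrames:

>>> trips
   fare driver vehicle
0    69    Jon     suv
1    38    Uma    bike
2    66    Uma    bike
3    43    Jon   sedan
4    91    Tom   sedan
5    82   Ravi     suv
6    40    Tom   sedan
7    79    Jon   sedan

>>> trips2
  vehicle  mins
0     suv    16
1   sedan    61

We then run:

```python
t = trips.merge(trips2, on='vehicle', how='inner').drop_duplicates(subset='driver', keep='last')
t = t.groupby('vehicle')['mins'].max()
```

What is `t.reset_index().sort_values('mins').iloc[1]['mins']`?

merge on 'vehicle' (how='inner') → 6 rows:
   fare driver vehicle  mins
0    69    Jon     suv    16
1    43    Jon   sedan    61
2    91    Tom   sedan    61
3    82   Ravi     suv    16
4    40    Tom   sedan    61
5    79    Jon   sedan    61
drop duplicate driver (keep=last):
   fare driver vehicle  mins
3    82   Ravi     suv    16
4    40    Tom   sedan    61
5    79    Jon   sedan    61
group by vehicle, max of mins:
vehicle
sedan    61
suv      16
Name: mins, dtype: int64
reset_index():
  vehicle  mins
0   sedan    61
1     suv    16
sort by mins:
  vehicle  mins
1     suv    16
0   sedan    61

61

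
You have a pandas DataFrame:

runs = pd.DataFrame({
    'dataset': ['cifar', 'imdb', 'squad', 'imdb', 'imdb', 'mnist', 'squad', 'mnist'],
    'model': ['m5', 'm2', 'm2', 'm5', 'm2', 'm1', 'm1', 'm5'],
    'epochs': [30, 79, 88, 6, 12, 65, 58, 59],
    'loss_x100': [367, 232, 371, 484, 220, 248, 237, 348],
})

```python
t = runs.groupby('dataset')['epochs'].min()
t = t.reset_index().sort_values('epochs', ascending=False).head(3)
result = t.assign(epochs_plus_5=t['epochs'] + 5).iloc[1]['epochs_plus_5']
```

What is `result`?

63

group by dataset, min of epochs:
dataset
cifar    30
imdb      6
mnist    59
squad    58
Name: epochs, dtype: int64
reset_index():
  dataset  epochs
0   cifar      30
1    imdb       6
2   mnist      59
3   squad      58
sort by epochs descending:
  dataset  epochs
2   mnist      59
3   squad      58
0   cifar      30
1    imdb       6
take first 3 rows:
  dataset  epochs
2   mnist      59
3   squad      58
0   cifar      30
add column epochs_plus_5 = t['epochs'] + 5:
  dataset  epochs  epochs_plus_5
2   mnist      59             64
3   squad      58             63
0   cifar      30             35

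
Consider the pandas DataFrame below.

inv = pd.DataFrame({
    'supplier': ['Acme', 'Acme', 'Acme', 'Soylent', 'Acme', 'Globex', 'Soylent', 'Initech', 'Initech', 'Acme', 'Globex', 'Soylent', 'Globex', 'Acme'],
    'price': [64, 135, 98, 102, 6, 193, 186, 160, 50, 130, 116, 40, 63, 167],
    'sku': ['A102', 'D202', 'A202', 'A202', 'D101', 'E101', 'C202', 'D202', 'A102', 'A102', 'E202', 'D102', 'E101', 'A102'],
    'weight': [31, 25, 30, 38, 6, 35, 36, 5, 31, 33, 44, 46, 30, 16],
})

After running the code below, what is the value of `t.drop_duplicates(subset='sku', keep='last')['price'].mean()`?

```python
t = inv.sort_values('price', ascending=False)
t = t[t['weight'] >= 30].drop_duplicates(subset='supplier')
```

sort by price descending:
   supplier  price   sku  weight
5    Globex    193  E101      35
6   Soylent    186  C202      36
13     Acme    167  A102      16
7   Initech    160  D202       5
1      Acme    135  D202      25
9      Acme    130  A102      33
10   Globex    116  E202      44
3   Soylent    102  A202      38
2      Acme     98  A202      30
0      Acme     64  A102      31
12   Globex     63  E101      30
8   Initech     50  A102      31
11  Soylent     40  D102      46
4      Acme      6  D101       6
filter rows where weight >= 30:
   supplier  price   sku  weight
5    Globex    193  E101      35
6   Soylent    186  C202      36
9      Acme    130  A102      33
10   Globex    116  E202      44
3   Soylent    102  A202      38
2      Acme     98  A202      30
0      Acme     64  A102      31
12   Globex     63  E101      30
8   Initech     50  A102      31
11  Soylent     40  D102      46
drop duplicate supplier (keep=first):
  supplier  price   sku  weight
5   Globex    193  E101      35
6  Soylent    186  C202      36
9     Acme    130  A102      33
8  Initech     50  A102      31
drop duplicate sku (keep=last):
  supplier  price   sku  weight
5   Globex    193  E101      35
6  Soylent    186  C202      36
8  Initech     50  A102      31
Taking the mean of column 'price' gives 143.0.

143.0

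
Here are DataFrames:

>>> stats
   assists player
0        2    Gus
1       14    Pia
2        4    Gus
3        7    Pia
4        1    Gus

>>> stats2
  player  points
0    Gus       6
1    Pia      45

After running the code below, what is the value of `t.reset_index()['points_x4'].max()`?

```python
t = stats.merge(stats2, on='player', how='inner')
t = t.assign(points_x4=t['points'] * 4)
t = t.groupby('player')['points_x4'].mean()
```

180.0

merge on 'player' (how='inner') → 5 rows:
   assists player  points
0        2    Gus       6
1       14    Pia      45
2        4    Gus       6
3        7    Pia      45
4        1    Gus       6
add column points_x4 = t['points'] * 4:
   assists player  points  points_x4
0        2    Gus       6         24
1       14    Pia      45        180
2        4    Gus       6         24
3        7    Pia      45        180
4        1    Gus       6         24
group by player, mean of points_x4:
player
Gus     24.0
Pia    180.0
Name: points_x4, dtype: float64
reset_index():
  player  points_x4
0    Gus       24.0
1    Pia      180.0
Hence 180.0.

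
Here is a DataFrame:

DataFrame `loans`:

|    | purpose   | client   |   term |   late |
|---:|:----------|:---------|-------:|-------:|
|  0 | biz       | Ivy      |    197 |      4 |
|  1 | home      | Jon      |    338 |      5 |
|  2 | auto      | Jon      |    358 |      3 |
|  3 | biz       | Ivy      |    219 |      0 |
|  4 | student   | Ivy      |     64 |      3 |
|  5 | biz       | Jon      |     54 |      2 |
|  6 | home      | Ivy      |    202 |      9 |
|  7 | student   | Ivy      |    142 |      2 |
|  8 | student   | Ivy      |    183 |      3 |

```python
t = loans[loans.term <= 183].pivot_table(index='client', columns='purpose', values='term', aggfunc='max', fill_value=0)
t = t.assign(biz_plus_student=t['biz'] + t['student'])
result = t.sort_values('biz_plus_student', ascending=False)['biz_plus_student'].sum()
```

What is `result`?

filter rows where term <= 183:
   purpose client  term  late
4  student    Ivy    64     3
5      biz    Jon    54     2
7  student    Ivy   142     2
8  student    Ivy   183     3
pivot: rows=client, cols=purpose, max(term):
purpose  biz  student
client               
Ivy        0      183
Jon       54        0
add column biz_plus_student = t['biz'] + t['student']:
purpose  biz  student  biz_plus_student
client                                 
Ivy        0      183               183
Jon       54        0                54
sort by biz_plus_student descending:
purpose  biz  student  biz_plus_student
client                                 
Ivy        0      183               183
Jon       54        0                54
Reading off the sum of column 'biz_plus_student', we get 237.

237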